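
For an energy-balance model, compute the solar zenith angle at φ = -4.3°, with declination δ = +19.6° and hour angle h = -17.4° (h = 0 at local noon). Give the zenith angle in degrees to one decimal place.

θ_z = 29.4°

cos θ_z = sin φ sin δ + cos φ cos δ cos h = -0.025152 + 0.896419 = 0.871267.
θ_z = arccos(0.871267) = 29.4°.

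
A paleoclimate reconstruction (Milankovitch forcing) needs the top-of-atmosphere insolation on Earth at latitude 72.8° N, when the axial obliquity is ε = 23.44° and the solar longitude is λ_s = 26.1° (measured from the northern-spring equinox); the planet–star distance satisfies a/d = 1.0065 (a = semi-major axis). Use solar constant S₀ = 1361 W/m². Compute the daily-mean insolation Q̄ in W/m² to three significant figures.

Q̄ ≈ 265 W/m²

Solar declination: sin δ = sin ε · sin λ_s = sin 23.44° × sin 26.1° = 0.17500, so δ = +10.079°.
cos H₀ = −tan(+72.8°) tan(+10.079°) = -0.5742, H₀ = 2.1824 rad.
Bracket: H₀ sin φ sin δ + cos φ cos δ sin H₀ = 2.1824×0.95528×0.17500 + 0.29571×0.98457×0.81871 = 0.364841 + 0.238365 = 0.603206.
Inverse-square distance factor (a/d)² = 1.0065² = 1.013042.
Q̄ = (S₀/π) × 1.013042 × [bracket] = (1361/π) × 1.013042 × 0.603206 = 264.7 W/m².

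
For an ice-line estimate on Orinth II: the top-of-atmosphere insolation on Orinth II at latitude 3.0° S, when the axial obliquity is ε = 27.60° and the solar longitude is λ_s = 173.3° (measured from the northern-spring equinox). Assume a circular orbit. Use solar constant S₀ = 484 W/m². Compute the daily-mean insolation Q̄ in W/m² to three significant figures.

Q̄ ≈ 153 W/m²

Solar declination: sin δ = sin ε · sin λ_s = sin 27.60° × sin 173.3° = 0.05405, so δ = +3.099°.
cos H₀ = −tan(-3.0°) tan(+3.099°) = 0.0028, H₀ = 1.5680 rad.
Bracket: H₀ sin φ sin δ + cos φ cos δ sin H₀ = 1.5680×-0.05234×0.05405 + 0.99863×0.99854×1.00000 = -0.004436 + 0.997172 = 0.992736.
Q̄ = (S₀/π) × [bracket] = (484/π) × 0.992736 = 152.9 W/m².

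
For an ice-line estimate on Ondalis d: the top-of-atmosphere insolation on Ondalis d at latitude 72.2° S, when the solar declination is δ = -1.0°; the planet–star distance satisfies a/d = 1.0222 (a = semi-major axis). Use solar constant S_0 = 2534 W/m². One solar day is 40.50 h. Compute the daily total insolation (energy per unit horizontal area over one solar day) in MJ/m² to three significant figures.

cos h₀ = −tan(-72.2°) tan(-1.000°) = -0.0544, h₀ = 1.6252 rad.
Bracket: h₀ sin ϕ sin δ + cos ϕ cos δ sin h₀ = 1.6252×-0.95213×-0.01745 + 0.30570×0.99985×0.99852 = 0.027002 + 0.305202 = 0.332204.
Inverse-square distance factor (a/d)² = 1.0222² = 1.044893.
Q̄ = (S_0/π) × 1.044893 × [bracket] = (2534/π) × 1.044893 × 0.332204 = 279.98 W/m².
Daily total = Q̄ × 40.50 h × 3600 s/h = 279.98 × 40.50 × 3600 / 10⁶ = 40.82 MJ/m².

40.8 MJ/m²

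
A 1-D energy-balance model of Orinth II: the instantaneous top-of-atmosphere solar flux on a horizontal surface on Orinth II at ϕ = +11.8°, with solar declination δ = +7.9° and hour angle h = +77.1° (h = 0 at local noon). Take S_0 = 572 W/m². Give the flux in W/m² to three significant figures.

140 W/m²

cos θ_z = sin ϕ sin δ + cos ϕ cos δ cos h = 0.028107 + 0.216458 = 0.244565.
Flux = S_0 · cos θ_z = 572 × 0.244565 = 139.9 W/m².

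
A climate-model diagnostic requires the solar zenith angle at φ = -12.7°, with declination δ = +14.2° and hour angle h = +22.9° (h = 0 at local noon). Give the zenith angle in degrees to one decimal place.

θ_z = 35.2°

cos θ_z = sin φ sin δ + cos φ cos δ cos h = -0.053930 + 0.871190 = 0.817260.
θ_z = arccos(0.817260) = 35.2°.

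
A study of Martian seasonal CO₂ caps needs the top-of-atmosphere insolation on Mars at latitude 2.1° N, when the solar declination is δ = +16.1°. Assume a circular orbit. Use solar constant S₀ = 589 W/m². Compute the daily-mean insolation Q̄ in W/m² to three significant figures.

cos H₀ = −tan(+2.1°) tan(+16.100°) = -0.0106, H₀ = 1.5814 rad.
Bracket: H₀ sin φ sin δ + cos φ cos δ sin H₀ = 1.5814×0.03664×0.27731 + 0.99933×0.96078×0.99994 = 0.016068 + 0.960079 = 0.976147.
Q̄ = (S₀/π) × [bracket] = (589/π) × 0.976147 = 183.0 W/m².

Q̄ ≈ 183 W/m²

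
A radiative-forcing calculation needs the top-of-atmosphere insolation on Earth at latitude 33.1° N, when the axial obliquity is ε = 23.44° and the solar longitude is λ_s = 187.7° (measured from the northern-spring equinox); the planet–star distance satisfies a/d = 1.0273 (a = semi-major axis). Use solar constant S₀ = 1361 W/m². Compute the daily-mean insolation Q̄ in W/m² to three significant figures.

Q̄ ≈ 362 W/m²

Solar declination: sin δ = sin ε · sin λ_s = sin 23.44° × sin 187.7° = -0.05330, so δ = -3.055°.
cos H₀ = −tan(+33.1°) tan(-3.055°) = 0.0348, H₀ = 1.5360 rad.
Bracket: H₀ sin φ sin δ + cos φ cos δ sin H₀ = 1.5360×0.54610×-0.05330 + 0.83772×0.99858×0.99939 = -0.044709 + 0.836020 = 0.791311.
Inverse-square distance factor (a/d)² = 1.0273² = 1.055345.
Q̄ = (S₀/π) × 1.055345 × [bracket] = (1361/π) × 1.055345 × 0.791311 = 361.8 W/m².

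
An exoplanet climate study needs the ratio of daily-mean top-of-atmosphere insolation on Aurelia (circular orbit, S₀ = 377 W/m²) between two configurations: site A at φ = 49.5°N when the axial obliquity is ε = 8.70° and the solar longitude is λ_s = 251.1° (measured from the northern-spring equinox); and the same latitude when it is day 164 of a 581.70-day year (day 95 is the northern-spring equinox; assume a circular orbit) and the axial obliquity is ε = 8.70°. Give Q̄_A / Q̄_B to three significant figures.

Q̄_A / Q̄_B ≈ 0.622

— Configuration A (φ=+49.5°):
Solar declination: sin δ = sin ε · sin λ_s = sin 8.70° × sin 251.1° = -0.14311, so δ = -8.228°.
cos H₀ = −tan(+49.5°) tan(-8.228°) = 0.1693, H₀ = 1.4007 rad.
Bracket: H₀ sin φ sin δ + cos φ cos δ sin H₀ = 1.4007×0.76041×-0.14311 + 0.64945×0.98971×0.98556 = -0.152427 + 0.633486 = 0.481059.
Q̄ = (S₀/π) × [bracket] = (377/π) × 0.481059 = 57.728 W/m².
— Configuration B (φ=+49.5°):
Solar longitude: λ_s = 360° × (164 − 95)/581.70 = 42.702°.
sin δ = sin 8.70° × sin 42.702° = 0.10258, so δ = +5.888°.
cos H₀ = −tan(+49.5°) tan(+5.888°) = -0.1207, H₀ = 1.6918 rad.
Bracket: H₀ sin φ sin δ + cos φ cos δ sin H₀ = 1.6918×0.76041×0.10258 + 0.64945×0.99472×0.99268 = 0.131965 + 0.641292 = 0.773257.
Q̄ = (S₀/π) × [bracket] = (377/π) × 0.773257 = 92.793 W/m².
Ratio Q̄_A / Q̄_B = 57.728 / 92.793 = 0.6221.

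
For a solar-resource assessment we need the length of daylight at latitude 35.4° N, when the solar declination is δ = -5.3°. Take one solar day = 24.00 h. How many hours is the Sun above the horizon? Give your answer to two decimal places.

11.50 h

cos H₀ = −tan φ · tan δ = −tan(+35.4°) × tan(-5.300°) = 0.0659, so H₀ = 1.5048 rad = 86.22°.
Daylight = 2H₀/(2π) × 24.00 h = (1.5048/π) × 24.00 = 11.50 h.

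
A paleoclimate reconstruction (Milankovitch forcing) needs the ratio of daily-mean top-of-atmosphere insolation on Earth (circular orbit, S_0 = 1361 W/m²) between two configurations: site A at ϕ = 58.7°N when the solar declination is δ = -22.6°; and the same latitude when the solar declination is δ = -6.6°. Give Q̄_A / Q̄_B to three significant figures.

Q̄_A / Q̄_B ≈ 0.219

— Configuration A (ϕ=+58.7°):
cos h₀ = −tan(+58.7°) tan(-22.600°) = 0.6846, h₀ = 0.8167 rad.
Bracket: h₀ sin ϕ sin δ + cos ϕ cos δ sin h₀ = 0.8167×0.85446×-0.38430 + 0.51952×0.92321×0.72889 = -0.268179 + 0.349595 = 0.081416.
Q̄ = (S_0/π) × [bracket] = (1361/π) × 0.081416 = 35.271 W/m².
— Configuration B (ϕ=+58.7°):
cos h₀ = −tan(+58.7°) tan(-6.600°) = 0.1903, h₀ = 1.3793 rad.
Bracket: h₀ sin ϕ sin δ + cos ϕ cos δ sin h₀ = 1.3793×0.85446×-0.11494 + 0.51952×0.99337×0.98173 = -0.135463 + 0.506647 = 0.371184.
Q̄ = (S_0/π) × [bracket] = (1361/π) × 0.371184 = 160.80 W/m².
Ratio Q̄_A / Q̄_B = 35.271 / 160.80 = 0.2193.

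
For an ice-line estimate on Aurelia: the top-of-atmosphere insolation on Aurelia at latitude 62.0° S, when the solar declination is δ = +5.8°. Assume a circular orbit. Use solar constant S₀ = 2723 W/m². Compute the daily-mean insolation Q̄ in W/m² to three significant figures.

Q̄ ≈ 291 W/m²

cos H₀ = −tan(-62.0°) tan(+5.800°) = 0.1910, H₀ = 1.3786 rad.
Bracket: H₀ sin φ sin δ + cos φ cos δ sin H₀ = 1.3786×-0.88295×0.10106 + 0.46947×0.99488×0.98158 = -0.123014 + 0.458463 = 0.335449.
Q̄ = (S₀/π) × [bracket] = (2723/π) × 0.335449 = 290.8 W/m².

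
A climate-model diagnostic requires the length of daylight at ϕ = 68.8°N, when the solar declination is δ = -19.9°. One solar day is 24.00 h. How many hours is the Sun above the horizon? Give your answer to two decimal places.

cos h₀ = −tan ϕ · tan δ = −tan(+68.8°) × tan(-19.900°) = 0.9333, so h₀ = 0.3674 rad = 21.05°.
Daylight = 2h₀/(2π) × 24.00 h = (0.3674/π) × 24.00 = 2.81 h.

2.81 h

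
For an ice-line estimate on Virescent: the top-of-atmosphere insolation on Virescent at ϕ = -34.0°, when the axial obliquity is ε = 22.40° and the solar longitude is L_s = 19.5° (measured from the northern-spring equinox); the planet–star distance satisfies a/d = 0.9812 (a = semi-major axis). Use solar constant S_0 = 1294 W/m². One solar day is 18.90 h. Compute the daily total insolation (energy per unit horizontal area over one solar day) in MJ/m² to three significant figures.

19.3 MJ/m²

Solar declination: sin δ = sin ε · sin L_s = sin 22.40° × sin 19.5° = 0.12720, so δ = +7.308°.
cos h₀ = −tan(-34.0°) tan(+7.308°) = 0.0865, h₀ = 1.4842 rad.
Bracket: h₀ sin ϕ sin δ + cos ϕ cos δ sin h₀ = 1.4842×-0.55919×0.12720 + 0.82904×0.99188×0.99625 = -0.105570 + 0.819225 = 0.713655.
Inverse-square distance factor (a/d)² = 0.9812² = 0.962753.
Q̄ = (S_0/π) × 0.962753 × [bracket] = (1294/π) × 0.962753 × 0.713655 = 283.00 W/m².
Daily total = Q̄ × 18.90 h × 3600 s/h = 283.00 × 18.90 × 3600 / 10⁶ = 19.26 MJ/m².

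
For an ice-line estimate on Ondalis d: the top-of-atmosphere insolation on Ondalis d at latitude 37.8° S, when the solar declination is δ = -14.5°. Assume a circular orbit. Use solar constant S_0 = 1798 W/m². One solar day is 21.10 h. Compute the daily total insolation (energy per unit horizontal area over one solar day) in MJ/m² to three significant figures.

cos h₀ = −tan(-37.8°) tan(-14.500°) = -0.2006, h₀ = 1.7728 rad.
Bracket: h₀ sin ϕ sin δ + cos ϕ cos δ sin h₀ = 1.7728×-0.61291×-0.25038 + 0.79016×0.96815×0.97967 = 0.272055 + 0.749441 = 1.021496.
Q̄ = (S_0/π) × [bracket] = (1798/π) × 1.021496 = 584.62 W/m².
Daily total = Q̄ × 21.10 h × 3600 s/h = 584.62 × 21.10 × 3600 / 10⁶ = 44.41 MJ/m².

44.4 MJ/m²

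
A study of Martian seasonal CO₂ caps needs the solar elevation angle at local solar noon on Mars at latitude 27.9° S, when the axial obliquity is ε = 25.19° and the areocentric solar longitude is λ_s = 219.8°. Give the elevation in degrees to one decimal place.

77.9°

sin δ = sin 25.19° × sin 219.8° = -0.27244, so δ = -15.810°.
At local noon the hour angle is zero, so the zenith angle equals |φ − δ| = |-27.9° − (-15.810°)| = 12.090°.
Elevation = 90° − 12.090° = 77.9°.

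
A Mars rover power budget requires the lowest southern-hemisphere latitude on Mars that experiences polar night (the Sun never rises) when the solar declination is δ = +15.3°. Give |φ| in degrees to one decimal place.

Polar night requires cos H₀ = −tan φ tan δ ≥ 1, i.e. tan φ tan δ ≤ −1.
The boundary is |tan φ| · |tan δ| = 1, so |φ| = 90° − |δ| = 90° − 15.3° = 74.7° in the southern hemisphere.

|φ| = 74.7°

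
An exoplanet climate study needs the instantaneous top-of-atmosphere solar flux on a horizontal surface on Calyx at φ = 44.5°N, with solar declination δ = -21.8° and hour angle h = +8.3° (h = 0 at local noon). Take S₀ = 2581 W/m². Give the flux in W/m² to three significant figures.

1.02e+03 W/m²

cos θ_z = sin φ sin δ + cos φ cos δ cos h = -0.260295 + 0.655306 = 0.395011.
Flux = S₀ · cos θ_z = 2581 × 0.395011 = 1020 W/m².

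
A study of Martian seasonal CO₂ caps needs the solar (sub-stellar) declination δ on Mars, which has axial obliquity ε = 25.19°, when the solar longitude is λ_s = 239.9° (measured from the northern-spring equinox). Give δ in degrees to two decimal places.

sin δ = sin ε · sin λ_s = sin 25.19° × sin 239.9° = -0.368227.
δ = arcsin(-0.368227) = -21.61°.

δ = -21.61°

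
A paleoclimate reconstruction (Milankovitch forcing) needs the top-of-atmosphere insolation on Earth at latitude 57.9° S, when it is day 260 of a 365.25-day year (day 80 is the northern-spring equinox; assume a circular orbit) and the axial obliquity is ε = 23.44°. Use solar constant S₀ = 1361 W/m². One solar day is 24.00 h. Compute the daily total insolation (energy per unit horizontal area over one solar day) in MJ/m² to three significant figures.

Solar longitude: λ_s = 360° × (260 − 80)/365.25 = 177.413°.
sin δ = sin 23.44° × sin 177.413° = 0.01796, so δ = +1.029°.
cos H₀ = −tan(-57.9°) tan(+1.029°) = 0.0286, H₀ = 1.5422 rad.
Bracket: H₀ sin φ sin δ + cos φ cos δ sin H₀ = 1.5422×-0.84712×0.01796 + 0.53140×0.99984×0.99959 = -0.023463 + 0.531097 = 0.507634.
Q̄ = (S₀/π) × [bracket] = (1361/π) × 0.507634 = 219.92 W/m².
Daily total = Q̄ × 24.00 h × 3600 s/h = 219.92 × 24.00 × 3600 / 10⁶ = 19.00 MJ/m².

19.0 MJ/m²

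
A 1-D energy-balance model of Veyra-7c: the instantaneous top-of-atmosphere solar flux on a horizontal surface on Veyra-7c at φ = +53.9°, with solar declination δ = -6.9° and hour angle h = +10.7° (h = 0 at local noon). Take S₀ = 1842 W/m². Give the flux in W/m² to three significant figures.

880 W/m²

cos θ_z = sin φ sin δ + cos φ cos δ cos h = -0.097069 + 0.574759 = 0.477690.
Flux = S₀ · cos θ_z = 1842 × 0.477690 = 879.9 W/m².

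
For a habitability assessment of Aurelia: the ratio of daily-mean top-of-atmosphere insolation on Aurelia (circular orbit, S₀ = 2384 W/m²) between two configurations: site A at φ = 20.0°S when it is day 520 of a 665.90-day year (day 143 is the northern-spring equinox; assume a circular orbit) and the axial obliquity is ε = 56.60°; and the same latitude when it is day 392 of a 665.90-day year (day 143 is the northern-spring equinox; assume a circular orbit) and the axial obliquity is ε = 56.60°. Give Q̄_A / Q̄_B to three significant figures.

Q̄_A / Q̄_B ≈ 2.31

— Configuration A (φ=-20.0°):
Solar longitude: λ_s = 360° × (520 − 143)/665.90 = 203.814°.
sin δ = sin 56.60° × sin 203.814° = -0.33709, so δ = -19.700°.
cos H₀ = −tan(-20.0°) tan(-19.700°) = -0.1303, H₀ = 1.7015 rad.
Bracket: H₀ sin φ sin δ + cos φ cos δ sin H₀ = 1.7015×-0.34202×-0.33709 + 0.93969×0.94147×0.99147 = 0.196169 + 0.877144 = 1.073313.
Q̄ = (S₀/π) × [bracket] = (2384/π) × 1.073313 = 814.48 W/m².
— Configuration B (φ=-20.0°):
Solar longitude: λ_s = 360° × (392 − 143)/665.90 = 134.615°.
sin δ = sin 56.60° × sin 134.615° = 0.59428, so δ = +36.461°.
cos H₀ = −tan(-20.0°) tan(+36.461°) = 0.2689, H₀ = 1.2985 rad.
Bracket: H₀ sin φ sin δ + cos φ cos δ sin H₀ = 1.2985×-0.34202×0.59428 + 0.93969×0.80426×0.96316 = -0.263927 + 0.727913 = 0.463986.
Q̄ = (S₀/π) × [bracket] = (2384/π) × 0.463986 = 352.10 W/m².
Ratio Q̄_A / Q̄_B = 814.48 / 352.10 = 2.313.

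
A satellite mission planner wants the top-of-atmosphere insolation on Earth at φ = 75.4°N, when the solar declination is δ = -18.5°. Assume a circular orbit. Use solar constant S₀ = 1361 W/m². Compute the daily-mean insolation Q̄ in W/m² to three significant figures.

cos H₀ = −tan(+75.4°) tan(-18.500°) = 1.2845 ≥ 1 ⇒ polar night, H₀ = 0 and Q̄ = 0.

Q̄ ≈ 0.00 W/m²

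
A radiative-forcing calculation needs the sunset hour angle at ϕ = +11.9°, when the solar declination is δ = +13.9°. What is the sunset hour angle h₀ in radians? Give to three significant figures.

cos h₀ = −tan ϕ · tan δ = −tan(+11.9°) × tan(+13.900°) = -0.0522, so h₀ = 1.6230 rad = 92.99°.

h₀ = 1.62 rad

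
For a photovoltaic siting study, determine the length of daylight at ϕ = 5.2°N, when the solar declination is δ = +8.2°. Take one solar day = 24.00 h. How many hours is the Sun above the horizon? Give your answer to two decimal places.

cos h₀ = −tan ϕ · tan δ = −tan(+5.2°) × tan(+8.200°) = -0.0131, so h₀ = 1.5839 rad = 90.75°.
Daylight = 2h₀/(2π) × 24.00 h = (1.5839/π) × 24.00 = 12.10 h.

12.10 h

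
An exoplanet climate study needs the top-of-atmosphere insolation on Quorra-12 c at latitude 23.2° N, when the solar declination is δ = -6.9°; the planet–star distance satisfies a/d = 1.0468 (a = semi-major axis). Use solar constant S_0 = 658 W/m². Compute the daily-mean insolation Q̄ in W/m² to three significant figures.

Q̄ ≈ 193 W/m²

cos h₀ = −tan(+23.2°) tan(-6.900°) = 0.0519, h₀ = 1.5189 rad.
Bracket: h₀ sin ϕ sin δ + cos ϕ cos δ sin h₀ = 1.5189×0.39394×-0.12014 + 0.91914×0.99276×0.99865 = -0.071886 + 0.911254 = 0.839368.
Inverse-square distance factor (a/d)² = 1.0468² = 1.095790.
Q̄ = (S_0/π) × 1.095790 × [bracket] = (658/π) × 1.095790 × 0.839368 = 192.6 W/m².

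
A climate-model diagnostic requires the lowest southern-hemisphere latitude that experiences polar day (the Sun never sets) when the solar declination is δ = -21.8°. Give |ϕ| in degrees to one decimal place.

|ϕ| = 68.2°

Polar day requires cos h₀ = −tan ϕ tan δ ≤ −1, i.e. tan ϕ tan δ ≥ 1.
The boundary is |tan ϕ| · |tan δ| = 1, so |ϕ| = 90° − |δ| = 90° − 21.8° = 68.2° in the southern hemisphere.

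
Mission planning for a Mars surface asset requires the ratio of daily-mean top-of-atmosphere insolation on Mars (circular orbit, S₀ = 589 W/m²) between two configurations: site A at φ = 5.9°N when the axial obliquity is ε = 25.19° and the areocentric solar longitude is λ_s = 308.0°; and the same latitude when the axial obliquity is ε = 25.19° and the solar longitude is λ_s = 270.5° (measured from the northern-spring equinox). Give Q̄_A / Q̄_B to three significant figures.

Q̄_A / Q̄_B ≈ 1.06

— Configuration A (φ=+5.9°):
sin δ = sin 25.19° × sin 308.0° = -0.33539, so δ = -19.597°.
cos H₀ = −tan(+5.9°) tan(-19.597°) = 0.0368, H₀ = 1.5340 rad.
Bracket: H₀ sin φ sin δ + cos φ cos δ sin H₀ = 1.5340×0.10279×-0.33539 + 0.99470×0.94208×0.99932 = -0.052884 + 0.936450 = 0.883566.
Q̄ = (S₀/π) × [bracket] = (589/π) × 0.883566 = 165.65 W/m².
— Configuration B (φ=+5.9°):
Solar declination: sin δ = sin ε · sin λ_s = sin 25.19° × sin 270.5° = -0.42561, so δ = -25.189°.
cos H₀ = −tan(+5.9°) tan(-25.189°) = 0.0486, H₀ = 1.5222 rad.
Bracket: H₀ sin φ sin δ + cos φ cos δ sin H₀ = 1.5222×0.10279×-0.42561 + 0.99470×0.90491×0.99882 = -0.066594 + 0.899052 = 0.832458.
Q̄ = (S₀/π) × [bracket] = (589/π) × 0.832458 = 156.07 W/m².
Ratio Q̄_A / Q̄_B = 165.65 / 156.07 = 1.061.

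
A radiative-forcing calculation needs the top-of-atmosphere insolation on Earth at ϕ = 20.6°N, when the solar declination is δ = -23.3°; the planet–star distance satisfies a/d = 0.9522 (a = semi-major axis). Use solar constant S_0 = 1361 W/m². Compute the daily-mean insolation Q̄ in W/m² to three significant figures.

cos h₀ = −tan(+20.6°) tan(-23.300°) = 0.1619, h₀ = 1.4082 rad.
Bracket: h₀ sin ϕ sin δ + cos ϕ cos δ sin h₀ = 1.4082×0.35184×-0.39555 + 0.93606×0.91845×0.98681 = -0.195980 + 0.848385 = 0.652405.
Inverse-square distance factor (a/d)² = 0.9522² = 0.906685.
Q̄ = (S_0/π) × 0.906685 × [bracket] = (1361/π) × 0.906685 × 0.652405 = 256.3 W/m².

Q̄ ≈ 256 W/m²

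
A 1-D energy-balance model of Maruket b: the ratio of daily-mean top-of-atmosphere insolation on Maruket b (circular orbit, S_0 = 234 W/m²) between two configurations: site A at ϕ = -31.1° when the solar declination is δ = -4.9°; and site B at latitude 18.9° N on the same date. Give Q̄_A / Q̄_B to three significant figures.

— Configuration A (ϕ=-31.1°):
cos h₀ = −tan(-31.1°) tan(-4.900°) = -0.0517, h₀ = 1.6225 rad.
Bracket: h₀ sin ϕ sin δ + cos ϕ cos δ sin h₀ = 1.6225×-0.51653×-0.08542 + 0.85627×0.99635×0.99866 = 0.071588 + 0.852001 = 0.923589.
Q̄ = (S_0/π) × [bracket] = (234/π) × 0.923589 = 68.793 W/m².
— Configuration B (ϕ=+18.9°):
cos h₀ = −tan(+18.9°) tan(-4.900°) = 0.0294, h₀ = 1.5414 rad.
Bracket: h₀ sin ϕ sin δ + cos ϕ cos δ sin h₀ = 1.5414×0.32392×-0.08542 + 0.94609×0.99635×0.99957 = -0.042649 + 0.942231 = 0.899582.
Q̄ = (S_0/π) × [bracket] = (234/π) × 0.899582 = 67.005 W/m².
Ratio Q̄_A / Q̄_B = 68.793 / 67.005 = 1.027.

Q̄_A / Q̄_B ≈ 1.03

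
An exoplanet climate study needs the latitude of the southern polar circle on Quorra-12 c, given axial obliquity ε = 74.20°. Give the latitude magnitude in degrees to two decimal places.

15.80°

The polar circle is the lowest latitude that experiences at least one full rotation of continuous darkness at the northern-summer solstice; it lies at |φ| = 90° − ε = 90° − 74.20° = 15.80°.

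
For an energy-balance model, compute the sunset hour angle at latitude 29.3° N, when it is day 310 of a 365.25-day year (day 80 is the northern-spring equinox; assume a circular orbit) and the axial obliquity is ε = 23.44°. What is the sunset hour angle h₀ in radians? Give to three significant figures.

Solar longitude: L_s = 360° × (310 − 80)/365.25 = 226.694°.
sin δ = sin 23.44° × sin 226.694° = -0.28947, so δ = -16.826°.
cos h₀ = −tan ϕ · tan δ = −tan(+29.3°) × tan(-16.826°) = 0.1697, so h₀ = 1.4003 rad = 80.23°.

h₀ = 1.40 rad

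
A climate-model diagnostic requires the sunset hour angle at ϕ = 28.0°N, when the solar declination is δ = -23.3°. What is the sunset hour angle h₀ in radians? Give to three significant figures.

h₀ = 1.34 rad

cos h₀ = −tan ϕ · tan δ = −tan(+28.0°) × tan(-23.300°) = 0.2290, so h₀ = 1.3398 rad = 76.76°.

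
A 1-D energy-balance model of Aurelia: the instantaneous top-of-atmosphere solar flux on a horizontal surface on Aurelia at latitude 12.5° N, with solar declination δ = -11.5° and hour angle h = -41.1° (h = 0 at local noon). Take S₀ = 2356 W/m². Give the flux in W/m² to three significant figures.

1.60e+03 W/m²

cos θ_z = sin φ sin δ + cos φ cos δ cos h = -0.043151 + 0.720932 = 0.677781.
Flux = S₀ · cos θ_z = 2356 × 0.677781 = 1597 W/m².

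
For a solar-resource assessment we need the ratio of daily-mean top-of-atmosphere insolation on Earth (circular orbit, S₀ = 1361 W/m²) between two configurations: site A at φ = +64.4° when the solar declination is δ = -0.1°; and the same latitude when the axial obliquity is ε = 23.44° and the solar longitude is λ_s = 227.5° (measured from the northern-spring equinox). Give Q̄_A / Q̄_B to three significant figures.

Q̄_A / Q̄_B ≈ 5.02

— Configuration A (φ=+64.4°):
cos H₀ = −tan(+64.4°) tan(-0.100°) = 0.0036, H₀ = 1.5672 rad.
Bracket: H₀ sin φ sin δ + cos φ cos δ sin H₀ = 1.5672×0.90183×-0.00175 + 0.43209×1.00000×0.99999 = -0.002473 + 0.432086 = 0.429613.
Q̄ = (S₀/π) × [bracket] = (1361/π) × 0.429613 = 186.12 W/m².
— Configuration B (φ=+64.4°):
Solar declination: sin δ = sin ε · sin λ_s = sin 23.44° × sin 227.5° = -0.29328, so δ = -17.054°.
cos H₀ = −tan(+64.4°) tan(-17.054°) = 0.6403, H₀ = 0.8759 rad.
Bracket: H₀ sin φ sin δ + cos φ cos δ sin H₀ = 0.8759×0.90183×-0.29328 + 0.43209×0.95603×0.76814 = -0.231666 + 0.317312 = 0.085646.
Q̄ = (S₀/π) × [bracket] = (1361/π) × 0.085646 = 37.104 W/m².
Ratio Q̄_A / Q̄_B = 186.12 / 37.104 = 5.016.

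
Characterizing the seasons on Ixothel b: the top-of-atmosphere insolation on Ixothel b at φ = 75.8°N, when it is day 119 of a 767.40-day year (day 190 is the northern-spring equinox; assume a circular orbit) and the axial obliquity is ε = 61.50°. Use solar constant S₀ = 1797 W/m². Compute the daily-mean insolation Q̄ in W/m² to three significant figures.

Q̄ ≈ 0.00 W/m²

Solar longitude: λ_s = 360° × (119 − 190)/767.40 = -33.307°, i.e. -33.307° + 360° = 326.693°.
sin δ = sin 61.50° × sin 326.693° = -0.48258, so δ = -28.854°.
cos H₀ = −tan(+75.8°) tan(-28.854°) = 2.1775 ≥ 1 ⇒ polar night, H₀ = 0 and Q̄ = 0.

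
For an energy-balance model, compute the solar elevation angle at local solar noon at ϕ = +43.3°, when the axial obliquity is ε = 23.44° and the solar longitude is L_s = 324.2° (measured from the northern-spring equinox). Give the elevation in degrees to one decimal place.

Solar declination: sin δ = sin ε · sin L_s = sin 23.44° × sin 324.2° = -0.23269, so δ = -13.455°.
At local noon the hour angle is zero, so the zenith angle equals |ϕ − δ| = |+43.3° − (-13.455°)| = 56.755°.
Elevation = 90° − 56.755° = 33.2°.

33.2°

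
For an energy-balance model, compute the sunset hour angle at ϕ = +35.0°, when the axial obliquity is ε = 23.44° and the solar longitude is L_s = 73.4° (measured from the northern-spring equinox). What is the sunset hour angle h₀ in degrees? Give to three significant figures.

Solar declination: sin δ = sin ε · sin L_s = sin 23.44° × sin 73.4° = 0.38121, so δ = +22.409°.
cos h₀ = −tan ϕ · tan δ = −tan(+35.0°) × tan(+22.409°) = -0.2887, so h₀ = 1.8637 rad = 106.78°.

h₀ = 107°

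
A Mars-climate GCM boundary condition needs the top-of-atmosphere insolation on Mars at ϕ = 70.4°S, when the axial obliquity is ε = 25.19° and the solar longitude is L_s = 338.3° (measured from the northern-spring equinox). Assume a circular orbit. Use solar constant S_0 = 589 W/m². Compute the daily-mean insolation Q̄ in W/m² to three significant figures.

Q̄ ≈ 112 W/m²

Solar declination: sin δ = sin ε · sin L_s = sin 25.19° × sin 338.3° = -0.15737, so δ = -9.054°.
cos h₀ = −tan(-70.4°) tan(-9.054°) = -0.4475, h₀ = 2.0348 rad.
Bracket: h₀ sin ϕ sin δ + cos ϕ cos δ sin h₀ = 2.0348×-0.94206×-0.15737 + 0.33545×0.98754×0.89427 = 0.301663 + 0.296245 = 0.597908.
Q̄ = (S_0/π) × [bracket] = (589/π) × 0.597908 = 112.1 W/m².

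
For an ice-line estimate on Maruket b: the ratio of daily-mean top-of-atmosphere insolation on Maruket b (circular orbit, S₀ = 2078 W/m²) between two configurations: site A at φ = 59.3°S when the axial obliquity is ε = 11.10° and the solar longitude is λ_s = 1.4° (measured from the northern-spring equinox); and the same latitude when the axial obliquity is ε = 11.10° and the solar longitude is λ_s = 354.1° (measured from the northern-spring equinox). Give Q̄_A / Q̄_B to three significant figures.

Q̄_A / Q̄_B ≈ 0.938

— Configuration A (φ=-59.3°):
Solar declination: sin δ = sin ε · sin λ_s = sin 11.10° × sin 1.4° = 0.00470, so δ = +0.270°.
cos H₀ = −tan(-59.3°) tan(+0.270°) = 0.0079, H₀ = 1.5629 rad.
Bracket: H₀ sin φ sin δ + cos φ cos δ sin H₀ = 1.5629×-0.85985×0.00470 + 0.51054×0.99999×0.99997 = -0.006316 + 0.510520 = 0.504204.
Q̄ = (S₀/π) × [bracket] = (2078/π) × 0.504204 = 333.50 W/m².
— Configuration B (φ=-59.3°):
Solar declination: sin δ = sin ε · sin λ_s = sin 11.10° × sin 354.1° = -0.01979, so δ = -1.134°.
cos H₀ = −tan(-59.3°) tan(-1.134°) = -0.0333, H₀ = 1.6041 rad.
Bracket: H₀ sin φ sin δ + cos φ cos δ sin H₀ = 1.6041×-0.85985×-0.01979 + 0.51054×0.99980×0.99944 = 0.027296 + 0.510152 = 0.537448.
Q̄ = (S₀/π) × [bracket] = (2078/π) × 0.537448 = 355.49 W/m².
Ratio Q̄_A / Q̄_B = 333.50 / 355.49 = 0.9381.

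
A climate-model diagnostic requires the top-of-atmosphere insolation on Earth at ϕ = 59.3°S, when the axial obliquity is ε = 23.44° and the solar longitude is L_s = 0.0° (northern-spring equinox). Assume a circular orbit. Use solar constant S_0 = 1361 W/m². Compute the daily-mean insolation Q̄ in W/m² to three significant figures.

Solar declination: sin δ = sin ε · sin L_s = sin 23.44° × sin 0.0° = 0.00000, so δ = +0.000°.
cos h₀ = −tan(-59.3°) tan(+0.000°) = 0.0000, h₀ = 1.5708 rad.
Bracket: h₀ sin ϕ sin δ + cos ϕ cos δ sin h₀ = 1.5708×-0.85985×0.00000 + 0.51054×1.00000×1.00000 = -0.000000 + 0.510540 = 0.510540.
Q̄ = (S_0/π) × [bracket] = (1361/π) × 0.510540 = 221.2 W/m².

Q̄ ≈ 221 W/m²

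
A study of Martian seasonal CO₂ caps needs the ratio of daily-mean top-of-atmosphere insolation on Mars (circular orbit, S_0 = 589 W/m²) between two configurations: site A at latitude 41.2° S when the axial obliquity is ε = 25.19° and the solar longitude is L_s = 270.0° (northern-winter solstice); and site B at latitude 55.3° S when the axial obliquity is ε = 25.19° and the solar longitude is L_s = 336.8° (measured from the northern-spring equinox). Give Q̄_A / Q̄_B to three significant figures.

Q̄_A / Q̄_B ≈ 1.48

— Configuration A (ϕ=-41.2°):
Solar declination: sin δ = sin ε · sin L_s = sin 25.19° × sin 270.0° = -0.42562, so δ = -25.190°.
cos h₀ = −tan(-41.2°) tan(-25.190°) = -0.4118, h₀ = 1.9952 rad.
Bracket: h₀ sin ϕ sin δ + cos ϕ cos δ sin h₀ = 1.9952×-0.65869×-0.42562 + 0.75241×0.90490×0.91129 = 0.559358 + 0.620457 = 1.179815.
Q̄ = (S_0/π) × [bracket] = (589/π) × 1.179815 = 221.20 W/m².
— Configuration B (ϕ=-55.3°):
Solar declination: sin δ = sin ε · sin L_s = sin 25.19° × sin 336.8° = -0.16767, so δ = -9.652°.
cos h₀ = −tan(-55.3°) tan(-9.652°) = -0.2456, h₀ = 1.8190 rad.
Bracket: h₀ sin ϕ sin δ + cos ϕ cos δ sin h₀ = 1.8190×-0.82214×-0.16767 + 0.56928×0.98584×0.96937 = 0.250746 + 0.544029 = 0.794775.
Q̄ = (S_0/π) × [bracket] = (589/π) × 0.794775 = 149.01 W/m².
Ratio Q̄_A / Q̄_B = 221.20 / 149.01 = 1.484.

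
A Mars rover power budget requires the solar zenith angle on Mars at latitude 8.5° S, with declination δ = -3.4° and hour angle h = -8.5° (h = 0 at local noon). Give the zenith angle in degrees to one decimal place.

cos θ_z = sin ϕ sin δ + cos ϕ cos δ cos h = 0.008766 + 0.976431 = 0.985197.
θ_z = arccos(0.985197) = 9.9°.

θ_z = 9.9°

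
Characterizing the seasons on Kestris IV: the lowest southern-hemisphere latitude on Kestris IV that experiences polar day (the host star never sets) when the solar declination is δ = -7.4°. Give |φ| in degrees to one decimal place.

Polar day requires cos H₀ = −tan φ tan δ ≤ −1, i.e. tan φ tan δ ≥ 1.
The boundary is |tan φ| · |tan δ| = 1, so |φ| = 90° − |δ| = 90° − 7.4° = 82.6° in the southern hemisphere.

|φ| = 82.6°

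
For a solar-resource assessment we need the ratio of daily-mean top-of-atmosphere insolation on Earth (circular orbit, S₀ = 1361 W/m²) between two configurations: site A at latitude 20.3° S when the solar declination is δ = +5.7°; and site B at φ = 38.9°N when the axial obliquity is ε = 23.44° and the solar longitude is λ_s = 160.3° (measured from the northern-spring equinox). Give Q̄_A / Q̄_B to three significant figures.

Q̄_A / Q̄_B ≈ 0.969

— Configuration A (φ=-20.3°):
cos H₀ = −tan(-20.3°) tan(+5.700°) = 0.0369, H₀ = 1.5339 rad.
Bracket: H₀ sin φ sin δ + cos φ cos δ sin H₀ = 1.5339×-0.34694×0.09932 + 0.93789×0.99506×0.99932 = -0.052855 + 0.932622 = 0.879767.
Q̄ = (S₀/π) × [bracket] = (1361/π) × 0.879767 = 381.13 W/m².
— Configuration B (φ=+38.9°):
Solar declination: sin δ = sin ε · sin λ_s = sin 23.44° × sin 160.3° = 0.13409, so δ = +7.706°.
cos H₀ = −tan(+38.9°) tan(+7.706°) = -0.1092, H₀ = 1.6802 rad.
Bracket: H₀ sin φ sin δ + cos φ cos δ sin H₀ = 1.6802×0.62796×0.13409 + 0.77824×0.99097×0.99402 = 0.141478 + 0.766601 = 0.908079.
Q̄ = (S₀/π) × [bracket] = (1361/π) × 0.908079 = 393.40 W/m².
Ratio Q̄_A / Q̄_B = 381.13 / 393.40 = 0.9688.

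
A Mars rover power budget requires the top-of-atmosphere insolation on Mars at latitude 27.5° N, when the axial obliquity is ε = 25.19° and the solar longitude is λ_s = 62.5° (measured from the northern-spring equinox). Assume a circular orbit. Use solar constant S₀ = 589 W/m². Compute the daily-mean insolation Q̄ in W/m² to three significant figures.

Q̄ ≈ 209 W/m²

Solar declination: sin δ = sin ε · sin λ_s = sin 25.19° × sin 62.5° = 0.37753, so δ = +22.181°.
cos H₀ = −tan(+27.5°) tan(+22.181°) = -0.2122, H₀ = 1.7847 rad.
Bracket: H₀ sin φ sin δ + cos φ cos δ sin H₀ = 1.7847×0.46175×0.37753 + 0.88701×0.92600×0.97722 = 0.311117 + 0.802660 = 1.113777.
Q̄ = (S₀/π) × [bracket] = (589/π) × 1.113777 = 208.8 W/m².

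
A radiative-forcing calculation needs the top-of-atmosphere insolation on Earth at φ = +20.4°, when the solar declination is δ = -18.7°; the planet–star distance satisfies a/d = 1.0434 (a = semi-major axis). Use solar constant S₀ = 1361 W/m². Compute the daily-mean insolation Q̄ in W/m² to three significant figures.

Q̄ ≈ 339 W/m²

cos H₀ = −tan(+20.4°) tan(-18.700°) = 0.1259, H₀ = 1.4446 rad.
Bracket: H₀ sin φ sin δ + cos φ cos δ sin H₀ = 1.4446×0.34857×-0.32061 + 0.93728×0.94721×0.99205 = -0.161441 + 0.880743 = 0.719302.
Inverse-square distance factor (a/d)² = 1.0434² = 1.088684.
Q̄ = (S₀/π) × 1.088684 × [bracket] = (1361/π) × 1.088684 × 0.719302 = 339.3 W/m².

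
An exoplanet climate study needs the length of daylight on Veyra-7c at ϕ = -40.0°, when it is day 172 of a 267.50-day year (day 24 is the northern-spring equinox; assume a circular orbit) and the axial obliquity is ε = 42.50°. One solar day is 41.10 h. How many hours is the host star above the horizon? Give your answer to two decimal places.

Solar longitude: L_s = 360° × (172 − 24)/267.50 = 199.178°.
sin δ = sin 42.50° × sin 199.178° = -0.22193, so δ = -12.822°.
cos h₀ = −tan ϕ · tan δ = −tan(-40.0°) × tan(-12.822°) = -0.1910, so h₀ = 1.7630 rad = 101.01°.
Daylight = 2h₀/(2π) × 41.10 h = (1.7630/π) × 41.10 = 23.06 h.

23.06 h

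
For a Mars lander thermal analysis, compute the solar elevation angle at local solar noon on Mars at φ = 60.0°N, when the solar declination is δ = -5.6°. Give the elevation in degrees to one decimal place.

At local noon the hour angle is zero, so the zenith angle equals |φ − δ| = |+60.0° − (-5.600°)| = 65.600°.
Elevation = 90° − 65.600° = 24.4°.

24.4°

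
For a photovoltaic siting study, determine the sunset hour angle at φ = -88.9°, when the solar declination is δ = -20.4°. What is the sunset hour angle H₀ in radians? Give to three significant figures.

Sunrise equation: cos H₀ = −tan φ · tan δ = -19.3686 ≤ −1, so the Sun never sets (polar day) and H₀ = π.

H₀ = 3.14 rad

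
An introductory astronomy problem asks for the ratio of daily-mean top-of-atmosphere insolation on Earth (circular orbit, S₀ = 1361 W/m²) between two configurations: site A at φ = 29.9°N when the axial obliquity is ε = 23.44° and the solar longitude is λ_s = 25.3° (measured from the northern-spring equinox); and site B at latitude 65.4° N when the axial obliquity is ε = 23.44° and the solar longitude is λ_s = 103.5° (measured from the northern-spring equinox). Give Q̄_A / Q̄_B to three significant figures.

— Configuration A (φ=+29.9°):
Solar declination: sin δ = sin ε · sin λ_s = sin 23.44° × sin 25.3° = 0.17000, so δ = +9.788°.
cos H₀ = −tan(+29.9°) tan(+9.788°) = -0.0992, H₀ = 1.6702 rad.
Bracket: H₀ sin φ sin δ + cos φ cos δ sin H₀ = 1.6702×0.49849×0.17000 + 0.86690×0.98544×0.99507 = 0.141538 + 0.850066 = 0.991604.
Q̄ = (S₀/π) × [bracket] = (1361/π) × 0.991604 = 429.58 W/m².
— Configuration B (φ=+65.4°):
Solar declination: sin δ = sin ε · sin λ_s = sin 23.44° × sin 103.5° = 0.38680, so δ = +22.755°.
cos H₀ = −tan(+65.4°) tan(+22.755°) = -0.9161, H₀ = 2.7292 rad.
Bracket: H₀ sin φ sin δ + cos φ cos δ sin H₀ = 2.7292×0.90924×0.38680 + 0.41628×0.92216×0.40084 = 0.959843 + 0.153873 = 1.113716.
Q̄ = (S₀/π) × [bracket] = (1361/π) × 1.113716 = 482.48 W/m².
Ratio Q̄_A / Q̄_B = 429.58 / 482.48 = 0.8904.

Q̄_A / Q̄_B ≈ 0.890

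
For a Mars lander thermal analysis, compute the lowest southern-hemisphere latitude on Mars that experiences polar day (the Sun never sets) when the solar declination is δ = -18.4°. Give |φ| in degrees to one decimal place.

Polar day requires cos H₀ = −tan φ tan δ ≤ −1, i.e. tan φ tan δ ≥ 1.
The boundary is |tan φ| · |tan δ| = 1, so |φ| = 90° − |δ| = 90° − 18.4° = 71.6° in the southern hemisphere.

|φ| = 71.6°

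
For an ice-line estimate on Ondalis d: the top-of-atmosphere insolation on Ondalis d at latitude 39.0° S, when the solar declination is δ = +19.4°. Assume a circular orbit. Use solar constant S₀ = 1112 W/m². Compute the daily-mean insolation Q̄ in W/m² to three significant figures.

cos H₀ = −tan(-39.0°) tan(+19.400°) = 0.2852, H₀ = 1.2816 rad.
Bracket: H₀ sin φ sin δ + cos φ cos δ sin H₀ = 1.2816×-0.62932×0.33216 + 0.77715×0.94322×0.95848 = -0.267899 + 0.702588 = 0.434689.
Q̄ = (S₀/π) × [bracket] = (1112/π) × 0.434689 = 153.9 W/m².

Q̄ ≈ 154 W/m²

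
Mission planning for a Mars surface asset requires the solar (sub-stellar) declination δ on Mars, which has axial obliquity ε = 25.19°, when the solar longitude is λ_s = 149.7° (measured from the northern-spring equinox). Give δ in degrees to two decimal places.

δ = +12.40°

sin δ = sin ε · sin λ_s = sin 25.19° × sin 149.7° = 0.214738.
δ = arcsin(0.214738) = +12.40°.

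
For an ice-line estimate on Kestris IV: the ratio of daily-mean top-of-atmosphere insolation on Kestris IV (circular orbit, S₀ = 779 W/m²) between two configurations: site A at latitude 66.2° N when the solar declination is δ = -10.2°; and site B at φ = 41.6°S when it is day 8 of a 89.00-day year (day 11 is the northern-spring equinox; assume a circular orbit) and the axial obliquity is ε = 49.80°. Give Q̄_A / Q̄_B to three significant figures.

— Configuration A (φ=+66.2°):
cos H₀ = −tan(+66.2°) tan(-10.200°) = 0.4080, H₀ = 1.1506 rad.
Bracket: H₀ sin φ sin δ + cos φ cos δ sin H₀ = 1.1506×0.91496×-0.17708 + 0.40355×0.98420×0.91300 = -0.186421 + 0.362620 = 0.176199.
Q̄ = (S₀/π) × [bracket] = (779/π) × 0.176199 = 43.691 W/m².
— Configuration B (φ=-41.6°):
Solar longitude: λ_s = 360° × (8 − 11)/89.00 = -12.135°, i.e. -12.135° + 360° = 347.865°.
sin δ = sin 49.80° × sin 347.865° = -0.16056, so δ = -9.239°.
cos H₀ = −tan(-41.6°) tan(-9.239°) = -0.1444, H₀ = 1.7157 rad.
Bracket: H₀ sin φ sin δ + cos φ cos δ sin H₀ = 1.7157×-0.66393×-0.16056 + 0.74780×0.98703×0.98952 = 0.182895 + 0.730366 = 0.913261.
Q̄ = (S₀/π) × [bracket] = (779/π) × 0.913261 = 226.46 W/m².
Ratio Q̄_A / Q̄_B = 43.691 / 226.46 = 0.1929.

Q̄_A / Q̄_B ≈ 0.193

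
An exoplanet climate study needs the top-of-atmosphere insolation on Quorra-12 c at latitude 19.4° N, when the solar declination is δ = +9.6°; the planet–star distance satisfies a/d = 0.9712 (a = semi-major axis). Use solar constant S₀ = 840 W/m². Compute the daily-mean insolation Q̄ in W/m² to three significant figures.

cos H₀ = −tan(+19.4°) tan(+9.600°) = -0.0596, H₀ = 1.6304 rad.
Bracket: H₀ sin φ sin δ + cos φ cos δ sin H₀ = 1.6304×0.33216×0.16677 + 0.94322×0.98600×0.99822 = 0.090315 + 0.928359 = 1.018674.
Inverse-square distance factor (a/d)² = 0.9712² = 0.943229.
Q̄ = (S₀/π) × 0.943229 × [bracket] = (840/π) × 0.943229 × 1.018674 = 256.9 W/m².

Q̄ ≈ 257 W/m²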